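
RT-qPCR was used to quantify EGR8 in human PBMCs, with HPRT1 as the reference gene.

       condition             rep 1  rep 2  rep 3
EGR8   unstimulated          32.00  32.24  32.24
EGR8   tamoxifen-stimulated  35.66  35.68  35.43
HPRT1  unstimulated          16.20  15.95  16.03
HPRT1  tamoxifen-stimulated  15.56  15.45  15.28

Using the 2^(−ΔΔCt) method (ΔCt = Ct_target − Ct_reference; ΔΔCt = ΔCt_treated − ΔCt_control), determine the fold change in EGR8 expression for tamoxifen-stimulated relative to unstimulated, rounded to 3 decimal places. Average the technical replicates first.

0.060

Mean Ct: EGR8 unstimulated 32.160; EGR8 tamoxifen-stimulated 35.590; HPRT1 unstimulated 16.060; HPRT1 tamoxifen-stimulated 15.430
ΔCt(unstimulated) = 32.160 − 16.060 = 16.100
ΔCt(tamoxifen-stimulated) = 35.590 − 15.430 = 20.160
ΔΔCt = 20.160 − 16.100 = 4.060
Fold change = 2^(−4.060) = 0.0600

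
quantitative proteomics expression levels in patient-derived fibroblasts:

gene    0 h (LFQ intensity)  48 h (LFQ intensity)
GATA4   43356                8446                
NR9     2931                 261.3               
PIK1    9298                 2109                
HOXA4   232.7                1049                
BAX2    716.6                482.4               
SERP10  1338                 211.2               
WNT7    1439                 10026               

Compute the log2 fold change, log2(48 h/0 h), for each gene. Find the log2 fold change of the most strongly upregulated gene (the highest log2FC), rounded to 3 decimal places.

log2(8446/43356) = -2.360  (GATA4)
log2(261.3/2931) = -3.488  (NR9)
log2(2109/9298) = -2.140  (PIK1)
log2(1049/232.7) = 2.172  (HOXA4)
log2(482.4/716.6) = -0.571  (BAX2)
log2(211.2/1338) = -2.663  (SERP10)
log2(10026/1439) = 2.801  (WNT7)
WNT7 is most strongly upregulated.

2.801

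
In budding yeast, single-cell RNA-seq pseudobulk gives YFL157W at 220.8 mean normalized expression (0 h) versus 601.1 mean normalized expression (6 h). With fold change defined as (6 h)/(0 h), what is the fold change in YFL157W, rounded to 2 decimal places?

Fold change = 601.1 / 220.8 = 2.722
YFL157W is upregulated.

2.72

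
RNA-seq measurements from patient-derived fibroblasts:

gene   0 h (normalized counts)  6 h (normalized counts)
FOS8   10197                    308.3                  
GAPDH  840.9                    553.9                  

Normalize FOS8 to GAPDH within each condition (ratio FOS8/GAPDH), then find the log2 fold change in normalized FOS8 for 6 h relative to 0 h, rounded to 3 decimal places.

-4.445

FOS8/GAPDH (0 h) = 10197 / 840.9 = 12.126
FOS8/GAPDH (6 h) = 308.3 / 553.9 = 0.5566
Fold change = 0.5566 / 12.126 = 0.0459
log2(0.0459) = -4.4454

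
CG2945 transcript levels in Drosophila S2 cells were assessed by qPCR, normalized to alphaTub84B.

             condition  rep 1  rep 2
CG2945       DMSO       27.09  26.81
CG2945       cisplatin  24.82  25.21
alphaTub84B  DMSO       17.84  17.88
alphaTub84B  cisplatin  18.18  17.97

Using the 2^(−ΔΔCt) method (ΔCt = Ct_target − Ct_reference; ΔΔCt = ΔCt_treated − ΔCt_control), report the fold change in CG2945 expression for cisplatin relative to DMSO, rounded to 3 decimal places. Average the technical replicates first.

4.438

Mean Ct: CG2945 DMSO 26.950; CG2945 cisplatin 25.015; alphaTub84B DMSO 17.860; alphaTub84B cisplatin 18.075
ΔCt(DMSO) = 26.950 − 17.860 = 9.090
ΔCt(cisplatin) = 25.015 − 18.075 = 6.940
ΔΔCt = 6.940 − 9.090 = -2.150
Fold change = 2^(−(-2.150)) = 2^2.150 = 4.4383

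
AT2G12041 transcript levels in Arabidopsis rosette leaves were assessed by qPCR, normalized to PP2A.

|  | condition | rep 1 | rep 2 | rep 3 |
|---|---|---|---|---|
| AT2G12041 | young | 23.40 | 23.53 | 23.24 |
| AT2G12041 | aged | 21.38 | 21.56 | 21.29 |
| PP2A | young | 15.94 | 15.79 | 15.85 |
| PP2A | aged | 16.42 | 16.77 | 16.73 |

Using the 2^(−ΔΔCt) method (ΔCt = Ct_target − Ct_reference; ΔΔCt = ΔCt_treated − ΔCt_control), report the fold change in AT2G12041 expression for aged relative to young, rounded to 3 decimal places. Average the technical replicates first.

Mean Ct: AT2G12041 young 23.390; AT2G12041 aged 21.410; PP2A young 15.860; PP2A aged 16.640
ΔCt(young) = 23.390 − 15.860 = 7.530
ΔCt(aged) = 21.410 − 16.640 = 4.770
ΔΔCt = 4.770 − 7.530 = -2.760
Fold change = 2^(−(-2.760)) = 2^2.760 = 6.7740

6.774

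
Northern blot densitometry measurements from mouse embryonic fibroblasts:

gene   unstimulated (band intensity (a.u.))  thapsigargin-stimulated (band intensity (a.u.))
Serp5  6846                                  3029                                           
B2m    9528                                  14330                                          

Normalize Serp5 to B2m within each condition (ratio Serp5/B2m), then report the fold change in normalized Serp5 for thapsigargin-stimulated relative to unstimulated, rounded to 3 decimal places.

0.294

Serp5/B2m (unstimulated) = 6846 / 9528 = 0.71851
Serp5/B2m (thapsigargin-stimulated) = 3029 / 14330 = 0.21137
Fold change = 0.21137 / 0.71851 = 0.2942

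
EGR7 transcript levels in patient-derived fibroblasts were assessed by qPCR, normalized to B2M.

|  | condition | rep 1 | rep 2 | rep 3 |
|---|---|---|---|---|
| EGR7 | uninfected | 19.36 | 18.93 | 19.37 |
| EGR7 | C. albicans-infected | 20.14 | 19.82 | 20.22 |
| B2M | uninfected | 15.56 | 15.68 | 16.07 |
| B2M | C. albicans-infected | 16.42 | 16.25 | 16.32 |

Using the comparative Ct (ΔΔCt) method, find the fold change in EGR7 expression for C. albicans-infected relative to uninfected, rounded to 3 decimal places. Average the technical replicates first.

Mean Ct: EGR7 uninfected 19.220; EGR7 C. albicans-infected 20.060; B2M uninfected 15.770; B2M C. albicans-infected 16.330
ΔCt(uninfected) = 19.220 − 15.770 = 3.450
ΔCt(C. albicans-infected) = 20.060 − 16.330 = 3.730
ΔΔCt = 3.730 − 3.450 = 0.280
Fold change = 2^(−0.280) = 0.8236

0.824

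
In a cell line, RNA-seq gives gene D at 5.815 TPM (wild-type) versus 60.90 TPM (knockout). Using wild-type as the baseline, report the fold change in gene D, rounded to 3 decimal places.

Fold change = 60.90 / 5.815 = 10.4729
gene D is upregulated.

10.473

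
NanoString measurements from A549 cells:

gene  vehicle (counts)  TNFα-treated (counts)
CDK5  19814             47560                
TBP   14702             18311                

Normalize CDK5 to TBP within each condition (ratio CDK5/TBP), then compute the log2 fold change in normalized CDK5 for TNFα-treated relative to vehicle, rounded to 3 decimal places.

0.947

CDK5/TBP (vehicle) = 19814 / 14702 = 1.3477
CDK5/TBP (TNFα-treated) = 47560 / 18311 = 2.5973
Fold change = 2.5973 / 1.3477 = 1.9272
log2(1.9272) = 0.9465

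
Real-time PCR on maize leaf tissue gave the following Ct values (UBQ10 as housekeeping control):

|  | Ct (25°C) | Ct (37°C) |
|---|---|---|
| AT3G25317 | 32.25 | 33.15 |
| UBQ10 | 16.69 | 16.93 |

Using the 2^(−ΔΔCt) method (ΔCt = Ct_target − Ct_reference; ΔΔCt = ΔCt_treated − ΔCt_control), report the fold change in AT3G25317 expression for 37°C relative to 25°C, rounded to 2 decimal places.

ΔCt(25°C) = 32.250 − 16.690 = 15.560
ΔCt(37°C) = 33.150 − 16.930 = 16.220
ΔΔCt = 16.220 − 15.560 = 0.660
Fold change = 2^(−0.660) = 0.633

0.63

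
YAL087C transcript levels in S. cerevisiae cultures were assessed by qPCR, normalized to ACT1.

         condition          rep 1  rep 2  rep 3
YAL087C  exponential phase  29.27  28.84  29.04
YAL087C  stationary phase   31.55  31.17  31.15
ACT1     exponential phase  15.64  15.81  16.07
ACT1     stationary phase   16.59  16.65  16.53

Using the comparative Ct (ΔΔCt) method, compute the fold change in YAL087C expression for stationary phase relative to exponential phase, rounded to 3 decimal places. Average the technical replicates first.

0.356

Mean Ct: YAL087C exponential phase 29.050; YAL087C stationary phase 31.290; ACT1 exponential phase 15.840; ACT1 stationary phase 16.590
ΔCt(exponential phase) = 29.050 − 15.840 = 13.210
ΔCt(stationary phase) = 31.290 − 16.590 = 14.700
ΔΔCt = 14.700 − 13.210 = 1.490
Fold change = 2^(−1.490) = 0.3560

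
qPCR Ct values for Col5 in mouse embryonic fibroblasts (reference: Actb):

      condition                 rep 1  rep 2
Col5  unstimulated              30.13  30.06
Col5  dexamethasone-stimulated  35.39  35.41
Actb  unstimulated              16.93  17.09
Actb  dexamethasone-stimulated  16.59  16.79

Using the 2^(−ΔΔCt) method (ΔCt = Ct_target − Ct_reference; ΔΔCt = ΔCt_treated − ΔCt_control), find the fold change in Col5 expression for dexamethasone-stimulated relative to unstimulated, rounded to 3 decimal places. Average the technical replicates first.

Mean Ct: Col5 unstimulated 30.095; Col5 dexamethasone-stimulated 35.400; Actb unstimulated 17.010; Actb dexamethasone-stimulated 16.690
ΔCt(unstimulated) = 30.095 − 17.010 = 13.085
ΔCt(dexamethasone-stimulated) = 35.400 − 16.690 = 18.710
ΔΔCt = 18.710 − 13.085 = 5.625
Fold change = 2^(−5.625) = 0.0203

0.020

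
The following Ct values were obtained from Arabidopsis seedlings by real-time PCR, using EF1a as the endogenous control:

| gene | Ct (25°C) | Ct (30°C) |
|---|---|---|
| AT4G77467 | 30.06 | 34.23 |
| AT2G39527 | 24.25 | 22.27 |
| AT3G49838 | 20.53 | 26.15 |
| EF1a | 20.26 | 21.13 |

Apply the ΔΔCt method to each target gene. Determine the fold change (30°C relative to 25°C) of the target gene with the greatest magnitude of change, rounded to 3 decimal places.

AT4G77467: ΔΔCt = (34.23−21.13) − (30.06−20.26) = 13.10 − 9.80 = 3.30; fold change = 2^-3.30 = 0.102
AT2G39527: ΔΔCt = (22.27−21.13) − (24.25−20.26) = 1.14 − 3.99 = -2.85; fold change = 2^2.85 = 7.210
AT3G49838: ΔΔCt = (26.15−21.13) − (20.53−20.26) = 5.02 − 0.27 = 4.75; fold change = 2^-4.75 = 0.037
AT3G49838 has the largest |ΔΔCt| = 4.75.

0.037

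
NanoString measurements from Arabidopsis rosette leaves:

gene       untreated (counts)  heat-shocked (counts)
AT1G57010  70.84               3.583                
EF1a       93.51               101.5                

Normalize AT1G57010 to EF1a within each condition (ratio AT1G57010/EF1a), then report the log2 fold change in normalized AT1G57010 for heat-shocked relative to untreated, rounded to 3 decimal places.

AT1G57010/EF1a (untreated) = 70.84 / 93.51 = 0.75757
AT1G57010/EF1a (heat-shocked) = 3.583 / 101.5 = 0.0353
Fold change = 0.0353 / 0.75757 = 0.0466
log2(0.0466) = -4.4236

-4.424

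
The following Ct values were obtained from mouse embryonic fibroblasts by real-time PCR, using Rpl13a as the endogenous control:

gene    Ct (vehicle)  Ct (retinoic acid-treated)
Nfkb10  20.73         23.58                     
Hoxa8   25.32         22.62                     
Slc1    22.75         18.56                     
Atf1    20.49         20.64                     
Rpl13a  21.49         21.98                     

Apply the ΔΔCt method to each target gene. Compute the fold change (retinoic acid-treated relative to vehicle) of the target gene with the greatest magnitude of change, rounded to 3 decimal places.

Nfkb10: ΔΔCt = (23.58−21.98) − (20.73−21.49) = 1.60 − (-0.76) = 2.36; fold change = 2^-2.36 = 0.195
Hoxa8: ΔΔCt = (22.62−21.98) − (25.32−21.49) = 0.64 − 3.83 = -3.19; fold change = 2^3.19 = 9.126
Slc1: ΔΔCt = (18.56−21.98) − (22.75−21.49) = -3.42 − 1.26 = -4.68; fold change = 2^4.68 = 25.634
Atf1: ΔΔCt = (20.64−21.98) − (20.49−21.49) = -1.34 − (-1.00) = -0.34; fold change = 2^0.34 = 1.266
Slc1 has the largest |ΔΔCt| = 4.68.

25.634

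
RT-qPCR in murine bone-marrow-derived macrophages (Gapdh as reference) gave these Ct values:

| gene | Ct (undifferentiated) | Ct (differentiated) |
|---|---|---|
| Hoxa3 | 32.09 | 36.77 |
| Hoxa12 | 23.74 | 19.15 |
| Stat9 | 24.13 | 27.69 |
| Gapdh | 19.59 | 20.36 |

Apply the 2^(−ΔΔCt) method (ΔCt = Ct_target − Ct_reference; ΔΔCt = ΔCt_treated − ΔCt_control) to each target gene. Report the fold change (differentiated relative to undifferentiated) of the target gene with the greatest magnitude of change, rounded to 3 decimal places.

Hoxa3: ΔΔCt = (36.77−20.36) − (32.09−19.59) = 16.41 − 12.50 = 3.91; fold change = 2^-3.91 = 0.067
Hoxa12: ΔΔCt = (19.15−20.36) − (23.74−19.59) = -1.21 − 4.15 = -5.36; fold change = 2^5.36 = 41.070
Stat9: ΔΔCt = (27.69−20.36) − (24.13−19.59) = 7.33 − 4.54 = 2.79; fold change = 2^-2.79 = 0.145
Hoxa12 has the largest |ΔΔCt| = 5.36.

41.070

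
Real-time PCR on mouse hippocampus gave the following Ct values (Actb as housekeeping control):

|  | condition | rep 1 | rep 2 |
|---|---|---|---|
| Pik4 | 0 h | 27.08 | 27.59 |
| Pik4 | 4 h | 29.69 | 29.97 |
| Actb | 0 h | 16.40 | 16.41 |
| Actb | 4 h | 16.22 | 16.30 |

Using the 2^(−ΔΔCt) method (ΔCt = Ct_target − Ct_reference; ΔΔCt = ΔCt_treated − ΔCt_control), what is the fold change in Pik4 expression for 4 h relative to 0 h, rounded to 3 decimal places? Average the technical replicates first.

0.160

Mean Ct: Pik4 0 h 27.335; Pik4 4 h 29.830; Actb 0 h 16.405; Actb 4 h 16.260
ΔCt(0 h) = 27.335 − 16.405 = 10.930
ΔCt(4 h) = 29.830 − 16.260 = 13.570
ΔΔCt = 13.570 − 10.930 = 2.640
Fold change = 2^(−2.640) = 0.1604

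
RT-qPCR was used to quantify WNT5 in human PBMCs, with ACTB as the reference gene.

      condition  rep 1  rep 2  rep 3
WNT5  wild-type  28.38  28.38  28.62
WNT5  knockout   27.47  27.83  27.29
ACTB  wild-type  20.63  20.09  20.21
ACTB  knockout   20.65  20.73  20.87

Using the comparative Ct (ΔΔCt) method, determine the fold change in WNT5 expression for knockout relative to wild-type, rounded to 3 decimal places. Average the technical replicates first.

Mean Ct: WNT5 wild-type 28.460; WNT5 knockout 27.530; ACTB wild-type 20.310; ACTB knockout 20.750
ΔCt(wild-type) = 28.460 − 20.310 = 8.150
ΔCt(knockout) = 27.530 − 20.750 = 6.780
ΔΔCt = 6.780 − 8.150 = -1.370
Fold change = 2^(−(-1.370)) = 2^1.370 = 2.5847

2.585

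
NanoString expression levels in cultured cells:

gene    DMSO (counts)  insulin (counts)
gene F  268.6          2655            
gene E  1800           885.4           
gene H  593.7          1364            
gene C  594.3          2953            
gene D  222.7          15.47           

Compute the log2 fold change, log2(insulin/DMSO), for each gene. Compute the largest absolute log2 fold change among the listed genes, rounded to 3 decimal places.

3.848

log2(2655/268.6) = 3.305  (gene F)
log2(885.4/1800) = -1.024  (gene E)
log2(1364/593.7) = 1.200  (gene H)
log2(2953/594.3) = 2.313  (gene C)
log2(15.47/222.7) = -3.848  (gene D)
The largest magnitude belongs to gene D.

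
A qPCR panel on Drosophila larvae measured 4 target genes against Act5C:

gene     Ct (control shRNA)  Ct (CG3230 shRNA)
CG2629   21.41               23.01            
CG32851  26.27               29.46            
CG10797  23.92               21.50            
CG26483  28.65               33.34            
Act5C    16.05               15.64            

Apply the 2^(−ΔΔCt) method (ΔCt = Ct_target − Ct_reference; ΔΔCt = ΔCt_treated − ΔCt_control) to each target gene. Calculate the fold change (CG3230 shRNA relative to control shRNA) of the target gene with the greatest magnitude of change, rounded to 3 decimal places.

0.029

CG2629: ΔΔCt = (23.01−15.64) − (21.41−16.05) = 7.37 − 5.36 = 2.01; fold change = 2^-2.01 = 0.248
CG32851: ΔΔCt = (29.46−15.64) − (26.27−16.05) = 13.82 − 10.22 = 3.60; fold change = 2^-3.60 = 0.082
CG10797: ΔΔCt = (21.50−15.64) − (23.92−16.05) = 5.86 − 7.87 = -2.01; fold change = 2^2.01 = 4.028
CG26483: ΔΔCt = (33.34−15.64) − (28.65−16.05) = 17.70 − 12.60 = 5.10; fold change = 2^-5.10 = 0.029
CG26483 has the largest |ΔΔCt| = 5.10.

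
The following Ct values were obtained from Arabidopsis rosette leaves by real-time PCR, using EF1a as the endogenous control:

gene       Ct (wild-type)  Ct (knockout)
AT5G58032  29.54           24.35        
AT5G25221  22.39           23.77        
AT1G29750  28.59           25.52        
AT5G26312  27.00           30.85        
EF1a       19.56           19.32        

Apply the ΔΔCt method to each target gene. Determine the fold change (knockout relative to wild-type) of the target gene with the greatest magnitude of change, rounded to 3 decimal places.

AT5G58032: ΔΔCt = (24.35−19.32) − (29.54−19.56) = 5.03 − 9.98 = -4.95; fold change = 2^4.95 = 30.910
AT5G25221: ΔΔCt = (23.77−19.32) − (22.39−19.56) = 4.45 − 2.83 = 1.62; fold change = 2^-1.62 = 0.325
AT1G29750: ΔΔCt = (25.52−19.32) − (28.59−19.56) = 6.20 − 9.03 = -2.83; fold change = 2^2.83 = 7.111
AT5G26312: ΔΔCt = (30.85−19.32) − (27.00−19.56) = 11.53 − 7.44 = 4.09; fold change = 2^-4.09 = 0.059
AT5G58032 has the largest |ΔΔCt| = 4.95.

30.910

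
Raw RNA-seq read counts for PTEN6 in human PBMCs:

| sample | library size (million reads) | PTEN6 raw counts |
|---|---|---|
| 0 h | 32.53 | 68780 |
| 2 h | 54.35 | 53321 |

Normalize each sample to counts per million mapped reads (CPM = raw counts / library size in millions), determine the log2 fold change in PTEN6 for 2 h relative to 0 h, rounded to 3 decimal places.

CPM(0 h) = 68780 / 32.53 = 2114.3560
CPM(2 h) = 53321 / 54.35 = 981.0672
Fold change = 981.0672 / 2114.3560 = 0.46400
log2(0.46400) = -1.1078

-1.108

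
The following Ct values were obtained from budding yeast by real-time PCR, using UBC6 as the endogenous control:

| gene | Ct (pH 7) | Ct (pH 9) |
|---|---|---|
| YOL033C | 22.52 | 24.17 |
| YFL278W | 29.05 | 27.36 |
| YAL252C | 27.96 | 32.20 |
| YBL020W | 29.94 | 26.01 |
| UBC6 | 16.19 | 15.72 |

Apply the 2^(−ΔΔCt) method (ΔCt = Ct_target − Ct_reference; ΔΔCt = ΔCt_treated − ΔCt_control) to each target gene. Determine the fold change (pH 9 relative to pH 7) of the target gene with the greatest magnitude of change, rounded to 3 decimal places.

0.038

YOL033C: ΔΔCt = (24.17−15.72) − (22.52−16.19) = 8.45 − 6.33 = 2.12; fold change = 2^-2.12 = 0.230
YFL278W: ΔΔCt = (27.36−15.72) − (29.05−16.19) = 11.64 − 12.86 = -1.22; fold change = 2^1.22 = 2.329
YAL252C: ΔΔCt = (32.20−15.72) − (27.96−16.19) = 16.48 − 11.77 = 4.71; fold change = 2^-4.71 = 0.038
YBL020W: ΔΔCt = (26.01−15.72) − (29.94−16.19) = 10.29 − 13.75 = -3.46; fold change = 2^3.46 = 11.004
YAL252C has the largest |ΔΔCt| = 4.71.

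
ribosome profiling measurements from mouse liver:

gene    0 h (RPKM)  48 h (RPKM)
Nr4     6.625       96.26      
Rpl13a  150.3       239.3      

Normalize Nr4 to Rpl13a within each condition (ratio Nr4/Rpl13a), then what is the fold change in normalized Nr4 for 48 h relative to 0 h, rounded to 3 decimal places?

Nr4/Rpl13a (0 h) = 6.625 / 150.3 = 0.044079
Nr4/Rpl13a (48 h) = 96.26 / 239.3 = 0.40226
Fold change = 0.40226 / 0.044079 = 9.1259

9.126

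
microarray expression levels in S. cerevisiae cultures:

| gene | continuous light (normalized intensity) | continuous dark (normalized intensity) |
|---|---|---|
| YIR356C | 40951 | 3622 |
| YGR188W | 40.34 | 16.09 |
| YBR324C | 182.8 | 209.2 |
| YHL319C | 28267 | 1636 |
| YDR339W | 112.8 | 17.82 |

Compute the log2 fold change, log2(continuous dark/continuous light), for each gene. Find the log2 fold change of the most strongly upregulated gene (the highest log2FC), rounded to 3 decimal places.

0.195

log2(3622/40951) = -3.499  (YIR356C)
log2(16.09/40.34) = -1.326  (YGR188W)
log2(209.2/182.8) = 0.195  (YBR324C)
log2(1636/28267) = -4.111  (YHL319C)
log2(17.82/112.8) = -2.662  (YDR339W)
YBR324C is most strongly upregulated.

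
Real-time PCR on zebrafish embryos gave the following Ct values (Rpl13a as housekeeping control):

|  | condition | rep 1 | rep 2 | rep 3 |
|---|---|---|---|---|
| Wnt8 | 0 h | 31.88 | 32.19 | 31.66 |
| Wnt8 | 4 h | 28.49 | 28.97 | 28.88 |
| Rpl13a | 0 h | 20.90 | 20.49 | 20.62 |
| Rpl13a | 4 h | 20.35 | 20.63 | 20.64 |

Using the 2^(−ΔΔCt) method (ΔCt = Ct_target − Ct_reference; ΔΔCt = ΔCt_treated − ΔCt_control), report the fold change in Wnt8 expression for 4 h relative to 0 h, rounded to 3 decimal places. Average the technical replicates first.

8.000

Mean Ct: Wnt8 0 h 31.910; Wnt8 4 h 28.780; Rpl13a 0 h 20.670; Rpl13a 4 h 20.540
ΔCt(0 h) = 31.910 − 20.670 = 11.240
ΔCt(4 h) = 28.780 − 20.540 = 8.240
ΔΔCt = 8.240 − 11.240 = -3.000
Fold change = 2^(−(-3.000)) = 2^3.000 = 8.0000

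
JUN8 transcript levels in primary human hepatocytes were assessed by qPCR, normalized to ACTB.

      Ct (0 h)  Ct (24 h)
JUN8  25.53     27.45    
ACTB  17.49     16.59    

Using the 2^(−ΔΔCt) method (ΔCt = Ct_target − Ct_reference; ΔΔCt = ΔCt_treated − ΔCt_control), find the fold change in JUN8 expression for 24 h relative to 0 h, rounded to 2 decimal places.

0.14

ΔCt(0 h) = 25.530 − 17.490 = 8.040
ΔCt(24 h) = 27.450 − 16.590 = 10.860
ΔΔCt = 10.860 − 8.040 = 2.820
Fold change = 2^(−2.820) = 0.142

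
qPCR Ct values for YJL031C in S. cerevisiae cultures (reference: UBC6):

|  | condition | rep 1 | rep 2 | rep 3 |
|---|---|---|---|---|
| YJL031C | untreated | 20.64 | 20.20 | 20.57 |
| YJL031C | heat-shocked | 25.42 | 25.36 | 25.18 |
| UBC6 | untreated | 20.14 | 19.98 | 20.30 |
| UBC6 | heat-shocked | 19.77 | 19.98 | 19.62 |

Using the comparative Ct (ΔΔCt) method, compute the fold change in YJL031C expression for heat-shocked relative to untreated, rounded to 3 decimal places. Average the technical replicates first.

Mean Ct: YJL031C untreated 20.470; YJL031C heat-shocked 25.320; UBC6 untreated 20.140; UBC6 heat-shocked 19.790
ΔCt(untreated) = 20.470 − 20.140 = 0.330
ΔCt(heat-shocked) = 25.320 − 19.790 = 5.530
ΔΔCt = 5.530 − 0.330 = 5.200
Fold change = 2^(−5.200) = 0.0272

0.027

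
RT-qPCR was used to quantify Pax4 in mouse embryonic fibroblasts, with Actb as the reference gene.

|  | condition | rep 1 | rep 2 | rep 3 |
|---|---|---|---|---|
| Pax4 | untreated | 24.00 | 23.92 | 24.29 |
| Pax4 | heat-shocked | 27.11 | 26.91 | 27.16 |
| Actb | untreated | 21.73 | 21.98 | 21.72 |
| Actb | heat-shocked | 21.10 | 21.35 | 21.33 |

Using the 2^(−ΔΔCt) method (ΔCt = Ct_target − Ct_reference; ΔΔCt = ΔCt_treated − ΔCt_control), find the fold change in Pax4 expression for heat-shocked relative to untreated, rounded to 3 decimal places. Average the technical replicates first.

0.086

Mean Ct: Pax4 untreated 24.070; Pax4 heat-shocked 27.060; Actb untreated 21.810; Actb heat-shocked 21.260
ΔCt(untreated) = 24.070 − 21.810 = 2.260
ΔCt(heat-shocked) = 27.060 − 21.260 = 5.800
ΔΔCt = 5.800 − 2.260 = 3.540
Fold change = 2^(−3.540) = 0.0860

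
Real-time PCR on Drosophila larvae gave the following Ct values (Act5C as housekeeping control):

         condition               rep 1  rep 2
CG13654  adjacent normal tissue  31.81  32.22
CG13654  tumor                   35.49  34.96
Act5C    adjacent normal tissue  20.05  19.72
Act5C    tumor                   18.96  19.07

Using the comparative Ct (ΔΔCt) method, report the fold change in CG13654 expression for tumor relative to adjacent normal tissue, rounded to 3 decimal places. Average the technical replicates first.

Mean Ct: CG13654 adjacent normal tissue 32.015; CG13654 tumor 35.225; Act5C adjacent normal tissue 19.885; Act5C tumor 19.015
ΔCt(adjacent normal tissue) = 32.015 − 19.885 = 12.130
ΔCt(tumor) = 35.225 − 19.015 = 16.210
ΔΔCt = 16.210 − 12.130 = 4.080
Fold change = 2^(−4.080) = 0.0591

0.059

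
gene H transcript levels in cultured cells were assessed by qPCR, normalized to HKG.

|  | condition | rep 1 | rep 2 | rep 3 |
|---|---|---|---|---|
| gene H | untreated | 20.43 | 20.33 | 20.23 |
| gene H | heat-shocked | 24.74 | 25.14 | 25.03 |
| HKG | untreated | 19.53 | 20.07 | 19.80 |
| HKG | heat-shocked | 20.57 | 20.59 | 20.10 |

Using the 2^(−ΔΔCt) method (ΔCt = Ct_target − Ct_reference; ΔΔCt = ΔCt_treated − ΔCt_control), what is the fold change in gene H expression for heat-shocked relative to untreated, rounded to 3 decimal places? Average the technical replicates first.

Mean Ct: gene H untreated 20.330; gene H heat-shocked 24.970; HKG untreated 19.800; HKG heat-shocked 20.420
ΔCt(untreated) = 20.330 − 19.800 = 0.530
ΔCt(heat-shocked) = 24.970 − 20.420 = 4.550
ΔΔCt = 4.550 − 0.530 = 4.020
Fold change = 2^(−4.020) = 0.0616

0.062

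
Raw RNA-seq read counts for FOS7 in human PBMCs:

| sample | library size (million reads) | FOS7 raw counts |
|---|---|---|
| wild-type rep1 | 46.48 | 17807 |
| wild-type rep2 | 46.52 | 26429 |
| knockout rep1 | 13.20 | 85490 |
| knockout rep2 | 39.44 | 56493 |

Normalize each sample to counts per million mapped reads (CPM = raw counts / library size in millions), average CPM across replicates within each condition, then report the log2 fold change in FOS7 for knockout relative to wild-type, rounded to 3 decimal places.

CPM(wild-type rep1) = 17807 / 46.48 = 383.1110
CPM(wild-type rep2) = 26429 / 46.52 = 568.1212
CPM(knockout rep1) = 85490 / 13.20 = 6476.5152
CPM(knockout rep2) = 56493 / 39.44 = 1432.3783
mean CPM(wild-type) = 475.6161; mean CPM(knockout) = 3954.4467
Fold change = 3954.4467 / 475.6161 = 8.31437
log2(8.31437) = 3.0556

3.056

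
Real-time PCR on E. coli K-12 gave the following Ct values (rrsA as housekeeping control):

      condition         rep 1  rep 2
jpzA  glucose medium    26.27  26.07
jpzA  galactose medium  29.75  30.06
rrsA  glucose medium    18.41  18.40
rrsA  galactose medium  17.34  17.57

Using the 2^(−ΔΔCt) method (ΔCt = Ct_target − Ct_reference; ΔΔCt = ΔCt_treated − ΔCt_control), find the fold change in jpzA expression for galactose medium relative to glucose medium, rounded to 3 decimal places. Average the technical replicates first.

Mean Ct: jpzA glucose medium 26.170; jpzA galactose medium 29.905; rrsA glucose medium 18.405; rrsA galactose medium 17.455
ΔCt(glucose medium) = 26.170 − 18.405 = 7.765
ΔCt(galactose medium) = 29.905 − 17.455 = 12.450
ΔΔCt = 12.450 − 7.765 = 4.685
Fold change = 2^(−4.685) = 0.0389

0.039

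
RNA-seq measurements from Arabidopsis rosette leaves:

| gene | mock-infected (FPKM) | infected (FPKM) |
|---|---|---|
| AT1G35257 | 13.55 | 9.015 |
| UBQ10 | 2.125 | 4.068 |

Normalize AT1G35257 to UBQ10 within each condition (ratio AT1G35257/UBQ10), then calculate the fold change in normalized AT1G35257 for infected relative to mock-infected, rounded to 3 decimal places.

AT1G35257/UBQ10 (mock-infected) = 13.55 / 2.125 = 6.3765
AT1G35257/UBQ10 (infected) = 9.015 / 4.068 = 2.2161
Fold change = 2.2161 / 6.3765 = 0.3475

0.348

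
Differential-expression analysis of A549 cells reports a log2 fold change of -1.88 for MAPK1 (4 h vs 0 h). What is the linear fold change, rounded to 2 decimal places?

Fold change = 2^(-1.88) = 0.272
That is, MAPK1 drops to 27.2% of the 0 h level.

0.27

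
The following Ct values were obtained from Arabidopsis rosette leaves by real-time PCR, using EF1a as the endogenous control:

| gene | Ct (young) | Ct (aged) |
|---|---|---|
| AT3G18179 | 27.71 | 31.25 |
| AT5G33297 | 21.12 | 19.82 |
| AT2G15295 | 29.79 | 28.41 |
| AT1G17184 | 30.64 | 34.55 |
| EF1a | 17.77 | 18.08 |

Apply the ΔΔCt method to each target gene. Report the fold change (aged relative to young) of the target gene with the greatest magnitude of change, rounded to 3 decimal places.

AT3G18179: ΔΔCt = (31.25−18.08) − (27.71−17.77) = 13.17 − 9.94 = 3.23; fold change = 2^-3.23 = 0.107
AT5G33297: ΔΔCt = (19.82−18.08) − (21.12−17.77) = 1.74 − 3.35 = -1.61; fold change = 2^1.61 = 3.053
AT2G15295: ΔΔCt = (28.41−18.08) − (29.79−17.77) = 10.33 − 12.02 = -1.69; fold change = 2^1.69 = 3.227
AT1G17184: ΔΔCt = (34.55−18.08) − (30.64−17.77) = 16.47 − 12.87 = 3.60; fold change = 2^-3.60 = 0.082
AT1G17184 has the largest |ΔΔCt| = 3.60.

0.082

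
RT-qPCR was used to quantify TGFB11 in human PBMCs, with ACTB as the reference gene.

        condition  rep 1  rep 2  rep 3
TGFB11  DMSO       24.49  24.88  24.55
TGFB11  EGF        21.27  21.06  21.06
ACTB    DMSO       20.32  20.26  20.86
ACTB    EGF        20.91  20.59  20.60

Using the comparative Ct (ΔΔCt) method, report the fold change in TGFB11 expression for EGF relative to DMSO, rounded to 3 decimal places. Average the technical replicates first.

13.269

Mean Ct: TGFB11 DMSO 24.640; TGFB11 EGF 21.130; ACTB DMSO 20.480; ACTB EGF 20.700
ΔCt(DMSO) = 24.640 − 20.480 = 4.160
ΔCt(EGF) = 21.130 − 20.700 = 0.430
ΔΔCt = 0.430 − 4.160 = -3.730
Fold change = 2^(−(-3.730)) = 2^3.730 = 13.2691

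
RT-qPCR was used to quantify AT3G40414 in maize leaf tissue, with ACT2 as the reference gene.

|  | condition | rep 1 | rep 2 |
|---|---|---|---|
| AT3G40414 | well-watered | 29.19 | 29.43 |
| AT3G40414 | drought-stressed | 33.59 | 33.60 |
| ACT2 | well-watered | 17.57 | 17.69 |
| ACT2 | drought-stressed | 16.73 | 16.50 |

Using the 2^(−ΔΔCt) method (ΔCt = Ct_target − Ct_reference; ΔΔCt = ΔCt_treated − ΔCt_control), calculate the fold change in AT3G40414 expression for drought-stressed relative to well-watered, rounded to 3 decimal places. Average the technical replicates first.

0.025

Mean Ct: AT3G40414 well-watered 29.310; AT3G40414 drought-stressed 33.595; ACT2 well-watered 17.630; ACT2 drought-stressed 16.615
ΔCt(well-watered) = 29.310 − 17.630 = 11.680
ΔCt(drought-stressed) = 33.595 − 16.615 = 16.980
ΔΔCt = 16.980 − 11.680 = 5.300
Fold change = 2^(−5.300) = 0.0254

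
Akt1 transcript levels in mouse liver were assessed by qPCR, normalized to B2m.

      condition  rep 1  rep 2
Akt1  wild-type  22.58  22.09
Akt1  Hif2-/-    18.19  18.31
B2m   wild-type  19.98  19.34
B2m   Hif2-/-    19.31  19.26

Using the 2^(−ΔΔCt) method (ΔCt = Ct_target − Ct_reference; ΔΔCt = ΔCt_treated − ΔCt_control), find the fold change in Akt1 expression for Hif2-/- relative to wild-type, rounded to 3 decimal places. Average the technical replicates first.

13.086

Mean Ct: Akt1 wild-type 22.335; Akt1 Hif2-/- 18.250; B2m wild-type 19.660; B2m Hif2-/- 19.285
ΔCt(wild-type) = 22.335 − 19.660 = 2.675
ΔCt(Hif2-/-) = 18.250 − 19.285 = -1.035
ΔΔCt = -1.035 − 2.675 = -3.710
Fold change = 2^(−(-3.710)) = 2^3.710 = 13.0864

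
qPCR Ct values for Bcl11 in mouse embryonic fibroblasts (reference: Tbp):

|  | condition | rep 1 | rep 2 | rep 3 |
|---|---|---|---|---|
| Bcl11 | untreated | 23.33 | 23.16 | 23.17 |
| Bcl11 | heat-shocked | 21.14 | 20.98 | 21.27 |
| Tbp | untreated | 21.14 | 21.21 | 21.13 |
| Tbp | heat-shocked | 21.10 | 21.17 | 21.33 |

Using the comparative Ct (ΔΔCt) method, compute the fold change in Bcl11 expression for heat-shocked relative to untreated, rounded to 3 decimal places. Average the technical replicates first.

4.377

Mean Ct: Bcl11 untreated 23.220; Bcl11 heat-shocked 21.130; Tbp untreated 21.160; Tbp heat-shocked 21.200
ΔCt(untreated) = 23.220 − 21.160 = 2.060
ΔCt(heat-shocked) = 21.130 − 21.200 = -0.070
ΔΔCt = -0.070 − 2.060 = -2.130
Fold change = 2^(−(-2.130)) = 2^2.130 = 4.3772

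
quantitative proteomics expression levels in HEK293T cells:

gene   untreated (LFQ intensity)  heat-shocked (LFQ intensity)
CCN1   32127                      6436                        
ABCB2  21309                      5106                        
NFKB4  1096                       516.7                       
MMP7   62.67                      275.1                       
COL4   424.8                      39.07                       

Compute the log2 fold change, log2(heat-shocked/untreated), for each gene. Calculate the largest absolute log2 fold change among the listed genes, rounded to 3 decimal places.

3.443

log2(6436/32127) = -2.320  (CCN1)
log2(5106/21309) = -2.061  (ABCB2)
log2(516.7/1096) = -1.085  (NFKB4)
log2(275.1/62.67) = 2.134  (MMP7)
log2(39.07/424.8) = -3.443  (COL4)
The largest magnitude belongs to COL4.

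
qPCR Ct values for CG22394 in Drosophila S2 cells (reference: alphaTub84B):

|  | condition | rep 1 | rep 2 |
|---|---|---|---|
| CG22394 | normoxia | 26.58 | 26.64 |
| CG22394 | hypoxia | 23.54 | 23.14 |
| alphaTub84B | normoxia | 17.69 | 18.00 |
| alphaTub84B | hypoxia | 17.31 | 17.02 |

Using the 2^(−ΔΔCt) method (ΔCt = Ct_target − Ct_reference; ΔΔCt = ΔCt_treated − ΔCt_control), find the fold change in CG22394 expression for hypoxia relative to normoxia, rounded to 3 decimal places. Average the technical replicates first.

6.021

Mean Ct: CG22394 normoxia 26.610; CG22394 hypoxia 23.340; alphaTub84B normoxia 17.845; alphaTub84B hypoxia 17.165
ΔCt(normoxia) = 26.610 − 17.845 = 8.765
ΔCt(hypoxia) = 23.340 − 17.165 = 6.175
ΔΔCt = 6.175 − 8.765 = -2.590
Fold change = 2^(−(-2.590)) = 2^2.590 = 6.0210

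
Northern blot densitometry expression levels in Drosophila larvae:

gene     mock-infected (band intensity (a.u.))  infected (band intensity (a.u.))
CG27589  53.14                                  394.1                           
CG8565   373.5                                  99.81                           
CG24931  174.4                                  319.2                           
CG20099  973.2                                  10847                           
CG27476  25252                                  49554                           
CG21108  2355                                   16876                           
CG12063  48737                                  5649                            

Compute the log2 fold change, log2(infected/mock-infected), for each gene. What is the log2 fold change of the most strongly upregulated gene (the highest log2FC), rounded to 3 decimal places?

log2(394.1/53.14) = 2.891  (CG27589)
log2(99.81/373.5) = -1.904  (CG8565)
log2(319.2/174.4) = 0.872  (CG24931)
log2(10847/973.2) = 3.478  (CG20099)
log2(49554/25252) = 0.973  (CG27476)
log2(16876/2355) = 2.841  (CG21108)
log2(5649/48737) = -3.109  (CG12063)
CG20099 is most strongly upregulated.

3.478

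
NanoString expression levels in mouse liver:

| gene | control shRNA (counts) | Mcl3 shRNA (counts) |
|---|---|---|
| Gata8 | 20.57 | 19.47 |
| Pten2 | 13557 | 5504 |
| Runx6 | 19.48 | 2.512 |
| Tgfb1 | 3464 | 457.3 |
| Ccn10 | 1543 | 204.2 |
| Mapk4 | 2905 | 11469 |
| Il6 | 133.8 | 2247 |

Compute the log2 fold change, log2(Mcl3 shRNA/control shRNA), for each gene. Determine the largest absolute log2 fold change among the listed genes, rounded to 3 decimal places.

4.070

log2(19.47/20.57) = -0.079  (Gata8)
log2(5504/13557) = -1.300  (Pten2)
log2(2.512/19.48) = -2.955  (Runx6)
log2(457.3/3464) = -2.921  (Tgfb1)
log2(204.2/1543) = -2.918  (Ccn10)
log2(11469/2905) = 1.981  (Mapk4)
log2(2247/133.8) = 4.070  (Il6)
The largest magnitude belongs to Il6.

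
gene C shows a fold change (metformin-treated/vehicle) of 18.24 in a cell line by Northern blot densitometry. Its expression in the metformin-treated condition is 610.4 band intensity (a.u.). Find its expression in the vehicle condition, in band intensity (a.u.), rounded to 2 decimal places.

33.46

vehicle expression = 610.4 / 18.24 = 33.46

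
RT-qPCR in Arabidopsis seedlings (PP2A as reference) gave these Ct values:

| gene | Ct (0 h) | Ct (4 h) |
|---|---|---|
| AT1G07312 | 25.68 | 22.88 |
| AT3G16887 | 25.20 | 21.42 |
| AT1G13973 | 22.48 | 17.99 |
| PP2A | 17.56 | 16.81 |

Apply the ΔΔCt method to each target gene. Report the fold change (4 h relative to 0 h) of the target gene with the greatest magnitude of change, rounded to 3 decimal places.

13.361

AT1G07312: ΔΔCt = (22.88−16.81) − (25.68−17.56) = 6.07 − 8.12 = -2.05; fold change = 2^2.05 = 4.141
AT3G16887: ΔΔCt = (21.42−16.81) − (25.20−17.56) = 4.61 − 7.64 = -3.03; fold change = 2^3.03 = 8.168
AT1G13973: ΔΔCt = (17.99−16.81) − (22.48−17.56) = 1.18 − 4.92 = -3.74; fold change = 2^3.74 = 13.361
AT1G13973 has the largest |ΔΔCt| = 3.74.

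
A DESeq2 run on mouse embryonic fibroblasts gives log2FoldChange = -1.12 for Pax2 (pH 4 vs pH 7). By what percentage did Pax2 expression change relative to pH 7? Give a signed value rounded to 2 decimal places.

-53.99%

Fold change = 2^(-1.12) = 0.4601
Percent change = (FC − 1) × 100% = (0.4601 − 1) × 100 = -53.99%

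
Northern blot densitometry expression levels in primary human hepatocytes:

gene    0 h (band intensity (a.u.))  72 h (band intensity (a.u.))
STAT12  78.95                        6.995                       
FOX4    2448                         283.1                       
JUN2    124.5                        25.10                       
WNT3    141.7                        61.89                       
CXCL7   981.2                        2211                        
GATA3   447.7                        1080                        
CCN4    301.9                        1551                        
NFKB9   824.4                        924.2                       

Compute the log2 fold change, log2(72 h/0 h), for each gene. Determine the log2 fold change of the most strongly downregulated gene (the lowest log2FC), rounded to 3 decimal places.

log2(6.995/78.95) = -3.497  (STAT12)
log2(283.1/2448) = -3.112  (FOX4)
log2(25.10/124.5) = -2.310  (JUN2)
log2(61.89/141.7) = -1.195  (WNT3)
log2(2211/981.2) = 1.172  (CXCL7)
log2(1080/447.7) = 1.270  (GATA3)
log2(1551/301.9) = 2.361  (CCN4)
log2(924.2/824.4) = 0.165  (NFKB9)
STAT12 is most strongly downregulated.

-3.497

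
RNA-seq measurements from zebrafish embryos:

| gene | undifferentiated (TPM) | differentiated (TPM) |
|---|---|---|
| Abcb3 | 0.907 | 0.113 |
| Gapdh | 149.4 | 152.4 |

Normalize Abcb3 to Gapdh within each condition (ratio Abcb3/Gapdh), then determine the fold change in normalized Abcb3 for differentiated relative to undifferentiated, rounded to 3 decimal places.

Abcb3/Gapdh (undifferentiated) = 0.907 / 149.4 = 0.006071
Abcb3/Gapdh (differentiated) = 0.113 / 152.4 = 0.00074147
Fold change = 0.00074147 / 0.006071 = 0.1221

0.122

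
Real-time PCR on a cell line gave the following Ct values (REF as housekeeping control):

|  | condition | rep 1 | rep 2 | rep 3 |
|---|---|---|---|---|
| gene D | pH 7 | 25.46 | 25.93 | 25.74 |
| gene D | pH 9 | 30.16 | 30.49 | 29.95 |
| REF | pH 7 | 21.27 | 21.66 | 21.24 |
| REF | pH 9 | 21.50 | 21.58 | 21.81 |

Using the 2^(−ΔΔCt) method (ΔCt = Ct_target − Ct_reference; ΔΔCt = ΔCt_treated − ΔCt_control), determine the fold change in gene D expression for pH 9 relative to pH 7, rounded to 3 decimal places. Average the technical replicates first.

Mean Ct: gene D pH 7 25.710; gene D pH 9 30.200; REF pH 7 21.390; REF pH 9 21.630
ΔCt(pH 7) = 25.710 − 21.390 = 4.320
ΔCt(pH 9) = 30.200 − 21.630 = 8.570
ΔΔCt = 8.570 − 4.320 = 4.250
Fold change = 2^(−4.250) = 0.0526

0.053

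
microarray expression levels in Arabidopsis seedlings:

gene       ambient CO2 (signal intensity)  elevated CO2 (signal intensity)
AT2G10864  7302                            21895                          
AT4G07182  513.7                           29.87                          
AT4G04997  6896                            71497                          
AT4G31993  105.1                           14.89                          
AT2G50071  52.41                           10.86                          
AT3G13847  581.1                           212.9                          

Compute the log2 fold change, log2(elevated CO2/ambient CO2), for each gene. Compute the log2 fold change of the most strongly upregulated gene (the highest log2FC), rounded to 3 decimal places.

log2(21895/7302) = 1.584  (AT2G10864)
log2(29.87/513.7) = -4.104  (AT4G07182)
log2(71497/6896) = 3.374  (AT4G04997)
log2(14.89/105.1) = -2.819  (AT4G31993)
log2(10.86/52.41) = -2.271  (AT2G50071)
log2(212.9/581.1) = -1.449  (AT3G13847)
AT4G04997 is most strongly upregulated.

3.374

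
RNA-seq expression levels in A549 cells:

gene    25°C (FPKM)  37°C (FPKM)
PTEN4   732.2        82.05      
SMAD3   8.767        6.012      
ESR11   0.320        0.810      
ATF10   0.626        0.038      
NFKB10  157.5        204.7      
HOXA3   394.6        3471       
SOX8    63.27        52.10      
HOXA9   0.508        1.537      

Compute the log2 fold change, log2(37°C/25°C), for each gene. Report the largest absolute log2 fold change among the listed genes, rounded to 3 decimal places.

4.042

log2(82.05/732.2) = -3.158  (PTEN4)
log2(6.012/8.767) = -0.544  (SMAD3)
log2(0.810/0.320) = 1.340  (ESR11)
log2(0.038/0.626) = -4.042  (ATF10)
log2(204.7/157.5) = 0.378  (NFKB10)
log2(3471/394.6) = 3.137  (HOXA3)
log2(52.10/63.27) = -0.280  (SOX8)
log2(1.537/0.508) = 1.597  (HOXA9)
The largest magnitude belongs to ATF10.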